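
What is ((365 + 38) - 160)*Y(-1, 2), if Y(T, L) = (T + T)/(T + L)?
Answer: -486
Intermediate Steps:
Y(T, L) = 2*T/(L + T) (Y(T, L) = (2*T)/(L + T) = 2*T/(L + T))
((365 + 38) - 160)*Y(-1, 2) = ((365 + 38) - 160)*(2*(-1)/(2 - 1)) = (403 - 160)*(2*(-1)/1) = 243*(2*(-1)*1) = 243*(-2) = -486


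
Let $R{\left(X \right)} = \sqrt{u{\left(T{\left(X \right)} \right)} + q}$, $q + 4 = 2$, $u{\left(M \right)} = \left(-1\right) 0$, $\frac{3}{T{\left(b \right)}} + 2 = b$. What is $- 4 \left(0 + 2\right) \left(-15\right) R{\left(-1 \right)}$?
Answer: $120 i \sqrt{2} \approx 169.71 i$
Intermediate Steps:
$T{\left(b \right)} = \frac{3}{-2 + b}$
$u{\left(M \right)} = 0$
$q = -2$ ($q = -4 + 2 = -2$)
$R{\left(X \right)} = i \sqrt{2}$ ($R{\left(X \right)} = \sqrt{0 - 2} = \sqrt{-2} = i \sqrt{2}$)
$- 4 \left(0 + 2\right) \left(-15\right) R{\left(-1 \right)} = - 4 \left(0 + 2\right) \left(-15\right) i \sqrt{2} = \left(-4\right) 2 \left(-15\right) i \sqrt{2} = \left(-8\right) \left(-15\right) i \sqrt{2} = 120 i \sqrt{2}$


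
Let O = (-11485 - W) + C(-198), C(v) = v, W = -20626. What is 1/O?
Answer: 1/8943 ≈ 0.00011182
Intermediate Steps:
O = 8943 (O = (-11485 - 1*(-20626)) - 198 = (-11485 + 20626) - 198 = 9141 - 198 = 8943)
1/O = 1/8943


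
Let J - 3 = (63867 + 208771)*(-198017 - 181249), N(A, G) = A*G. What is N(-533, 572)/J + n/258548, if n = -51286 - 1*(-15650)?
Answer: -921191595617833/6683615997320085 ≈ -0.13783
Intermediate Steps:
J = -103402323705 (J = 3 + (63867 + 208771)*(-198017 - 181249) = 3 + 272638*(-379266) = 3 - 103402323708 = -103402323705)
n = -35636 (n = -51286 + 15650 = -35636)
N(-533, 572)/J + n/258548 = -533*572/(-103402323705) - 35636/258548 = -304876*(-1/103402323705) - 35636*1/258548 = 304876/103402323705 - 8909/64637 = -921191595617833/6683615997320085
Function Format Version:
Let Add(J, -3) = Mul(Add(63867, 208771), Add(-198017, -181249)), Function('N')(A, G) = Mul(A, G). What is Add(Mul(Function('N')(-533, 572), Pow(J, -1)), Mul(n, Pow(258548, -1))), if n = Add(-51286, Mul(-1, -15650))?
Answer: Rational(-921191595617833, 6683615997320085) ≈ -0.13783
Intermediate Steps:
J = -103402323705 (J = Add(3, Mul(Add(63867, 208771), Add(-198017, -181249))) = Add(3, Mul(272638, -379266)) = Add(3, -103402323708) = -103402323705)
n = -35636 (n = Add(-51286, 15650) = -35636)
Add(Mul(Function('N')(-533, 572), Pow(J, -1)), Mul(n, Pow(258548, -1))) = Add(Mul(Mul(-533, 572), Pow(-103402323705, -1)), Mul(-35636, Pow(258548, -1))) = Add(Mul(-304876, Rational(-1, 103402323705)), Mul(-35636, Rational(1, 258548))) = Add(Rational(304876, 103402323705), Rational(-8909, 64637)) = Rational(-921191595617833, 6683615997320085)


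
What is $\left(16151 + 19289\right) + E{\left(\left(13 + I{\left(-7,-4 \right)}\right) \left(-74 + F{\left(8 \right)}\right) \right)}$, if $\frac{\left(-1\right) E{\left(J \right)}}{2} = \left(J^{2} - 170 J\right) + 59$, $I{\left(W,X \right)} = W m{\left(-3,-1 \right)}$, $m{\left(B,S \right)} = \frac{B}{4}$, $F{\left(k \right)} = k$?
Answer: $- \frac{6551697}{2} \approx -3.2758 \cdot 10^{6}$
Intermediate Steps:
$m{\left(B,S \right)} = \frac{B}{4}$ ($m{\left(B,S \right)} = B \frac{1}{4} = \frac{B}{4}$)
$I{\left(W,X \right)} = - \frac{3 W}{4}$ ($I{\left(W,X \right)} = W \frac{1}{4} \left(-3\right) = W \left(- \frac{3}{4}\right) = - \frac{3 W}{4}$)
$E{\left(J \right)} = -118 - 2 J^{2} + 340 J$ ($E{\left(J \right)} = - 2 \left(\left(J^{2} - 170 J\right) + 59\right) = - 2 \left(59 + J^{2} - 170 J\right) = -118 - 2 J^{2} + 340 J$)
$\left(16151 + 19289\right) + E{\left(\left(13 + I{\left(-7,-4 \right)}\right) \left(-74 + F{\left(8 \right)}\right) \right)} = \left(16151 + 19289\right) - \left(118 + 2 \left(-74 + 8\right)^{2} \left(13 - - \frac{21}{4}\right)^{2} - 340 \left(13 - - \frac{21}{4}\right) \left(-74 + 8\right)\right) = 35440 - \left(118 + 2 \cdot 4356 \left(13 + \frac{21}{4}\right)^{2} - 340 \left(13 + \frac{21}{4}\right) \left(-66\right)\right) = 35440 - \left(118 + \frac{5803281}{2} - 6205 \left(-66\right)\right) = 35440 - \left(409648 + \frac{5803281}{2}\right) = 35440 - \frac{6622577}{2} = - \frac{6551697}{2}$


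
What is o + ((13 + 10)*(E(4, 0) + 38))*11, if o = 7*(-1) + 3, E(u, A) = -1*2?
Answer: 9104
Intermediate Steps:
E(u, A) = -2
o = -4 (o = -7 + 3 = -4)
o + ((13 + 10)*(E(4, 0) + 38))*11 = -4 + ((13 + 10)*(-2 + 38))*11 = -4 + (23*36)*11 = -4 + 828*11 = -4 + 9108 = 9104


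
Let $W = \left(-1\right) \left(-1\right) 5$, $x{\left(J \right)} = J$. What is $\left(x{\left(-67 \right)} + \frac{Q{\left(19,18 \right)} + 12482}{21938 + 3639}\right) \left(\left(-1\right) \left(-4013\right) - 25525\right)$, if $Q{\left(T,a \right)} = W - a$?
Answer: $\frac{36595999280}{25577} \approx 1.4308 \cdot 10^{6}$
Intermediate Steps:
$W = 5$ ($W = 1 \cdot 5 = 5$)
$Q{\left(T,a \right)} = 5 - a$
$\left(x{\left(-67 \right)} + \frac{Q{\left(19,18 \right)} + 12482}{21938 + 3639}\right) \left(\left(-1\right) \left(-4013\right) - 25525\right) = \left(-67 + \frac{\left(5 - 18\right) + 12482}{21938 + 3639}\right) \left(\left(-1\right) \left(-4013\right) - 25525\right) = \left(-67 + \frac{\left(5 - 18\right) + 12482}{25577}\right) \left(4013 - 25525\right) = \left(-67 + \left(-13 + 12482\right) \frac{1}{25577}\right) \left(-21512\right) = \left(-67 + 12469 \cdot \frac{1}{25577}\right) \left(-21512\right) = \left(-67 + \frac{12469}{25577}\right) \left(-21512\right) = \left(- \frac{1701190}{25577}\right) \left(-21512\right) = \frac{36595999280}{25577}$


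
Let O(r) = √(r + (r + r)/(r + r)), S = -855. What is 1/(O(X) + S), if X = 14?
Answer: -57/48734 - √15/731010 ≈ -0.0011749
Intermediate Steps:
O(r) = √(1 + r) (O(r) = √(r + (2*r)/((2*r))) = √(r + (2*r)*(1/(2*r))) = √(r + 1) = √(1 + r))
1/(O(X) + S) = 1/(√(1 + 14) - 855) = 1/(√15 - 855) = 1/(-855 + √15)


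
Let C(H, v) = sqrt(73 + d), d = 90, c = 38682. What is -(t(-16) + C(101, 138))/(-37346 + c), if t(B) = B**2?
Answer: -32/167 - sqrt(163)/1336 ≈ -0.20117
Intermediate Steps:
C(H, v) = sqrt(163) (C(H, v) = sqrt(73 + 90) = sqrt(163))
-(t(-16) + C(101, 138))/(-37346 + c) = -((-16)**2 + sqrt(163))/(-37346 + 38682) = -(256 + sqrt(163))/1336 = -(32/167 + sqrt(163)/1336) = -32/167 - sqrt(163)/1336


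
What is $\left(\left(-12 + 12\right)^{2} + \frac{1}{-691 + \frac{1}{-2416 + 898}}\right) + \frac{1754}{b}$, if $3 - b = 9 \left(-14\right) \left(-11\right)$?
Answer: $- \frac{1841938400}{1450682637} \approx -1.2697$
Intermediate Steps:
$b = -1383$ ($b = 3 - 9 \left(-14\right) \left(-11\right) = 3 - \left(-126\right) \left(-11\right) = 3 - 1386 = -1383$)
$\left(\left(-12 + 12\right)^{2} + \frac{1}{-691 + \frac{1}{-2416 + 898}}\right) + \frac{1754}{b} = \left(\left(-12 + 12\right)^{2} + \frac{1}{-691 + \frac{1}{-2416 + 898}}\right) + \frac{1754}{-1383} = \left(0^{2} + \frac{1}{-691 + \frac{1}{-1518}}\right) + 1754 \left(- \frac{1}{1383}\right) = \left(0 + \frac{1}{-691 - \frac{1}{1518}}\right) - \frac{1754}{1383} = \left(0 + \frac{1}{- \frac{1048939}{1518}}\right) - \frac{1754}{1383} = \left(0 - \frac{1518}{1048939}\right) - \frac{1754}{1383} = - \frac{1518}{1048939} - \frac{1754}{1383} = - \frac{1841938400}{1450682637}$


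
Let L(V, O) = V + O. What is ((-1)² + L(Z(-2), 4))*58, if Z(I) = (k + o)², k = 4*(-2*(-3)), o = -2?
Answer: 28362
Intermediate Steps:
k = 24 (k = 4*6 = 24)
Z(I) = 484 (Z(I) = (24 - 2)² = 22² = 484)
L(V, O) = O + V
((-1)² + L(Z(-2), 4))*58 = ((-1)² + (4 + 484))*58 = (1 + 488)*58 = 489*58 = 28362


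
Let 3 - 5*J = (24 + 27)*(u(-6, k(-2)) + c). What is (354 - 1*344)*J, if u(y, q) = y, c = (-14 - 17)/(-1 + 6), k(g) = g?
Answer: 6252/5 ≈ 1250.4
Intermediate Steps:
c = -31/5 ≈ -6.2000
J = 3126/25 (J = ⅗ - (24 + 27)*(-6 - 31/5)/5 = ⅗ - 51*(-61)/(5*5) = ⅗ - ⅕*(-3111/5) = ⅗ + 3111/25 = 3126/25 ≈ 125.04)
(354 - 1*344)*J = (354 - 1*344)*(3126/25) = (354 - 344)*(3126/25) = 10*(3126/25) = 6252/5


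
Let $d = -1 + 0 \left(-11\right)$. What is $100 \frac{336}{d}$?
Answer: $-33600$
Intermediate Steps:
$d = -1$ ($d = -1 + 0 = -1$)
$100 \frac{336}{d} = 100 \frac{336}{-1} = 100 \cdot 336 \left(-1\right) = 100 \left(-336\right) = -33600$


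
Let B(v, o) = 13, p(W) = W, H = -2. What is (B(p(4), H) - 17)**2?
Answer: 16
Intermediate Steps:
(B(p(4), H) - 17)**2 = (13 - 17)**2 = (-4)**2 = 16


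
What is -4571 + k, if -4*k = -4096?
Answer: -3547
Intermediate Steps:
k = 1024 (k = -1/4*(-4096) = 1024)
-4571 + k = -4571 + 1024 = -3547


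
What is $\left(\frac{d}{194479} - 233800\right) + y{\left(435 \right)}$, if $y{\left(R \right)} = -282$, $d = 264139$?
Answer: $- \frac{45523769139}{194479} \approx -2.3408 \cdot 10^{5}$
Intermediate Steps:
$\left(\frac{d}{194479} - 233800\right) + y{\left(435 \right)} = \left(\frac{264139}{194479} - 233800\right) - 282 = - \frac{45468926061}{194479} - 282 = - \frac{45523769139}{194479}$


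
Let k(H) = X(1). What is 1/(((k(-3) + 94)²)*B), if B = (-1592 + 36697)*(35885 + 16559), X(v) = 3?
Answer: 1/17322407647580 ≈ 5.7729e-14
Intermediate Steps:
k(H) = 3
B = 1841046620 (B = 35105*52444 = 1841046620)
1/(((k(-3) + 94)²)*B) = 1/((3 + 94)²*1841046620) = (1/1841046620)/97² = (1/1841046620)/9409 = (1/9409)*(1/1841046620) = 1/17322407647580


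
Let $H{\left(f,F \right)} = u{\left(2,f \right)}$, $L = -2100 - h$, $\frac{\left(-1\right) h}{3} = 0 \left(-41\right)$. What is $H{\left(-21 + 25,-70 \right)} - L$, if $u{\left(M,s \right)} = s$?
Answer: $2104$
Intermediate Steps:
$h = 0$ ($h = - 3 \cdot 0 \left(-41\right) = \left(-3\right) 0 = 0$)
$L = -2100$ ($L = -2100 - 0 = -2100 + 0 = -2100$)
$H{\left(f,F \right)} = f$
$H{\left(-21 + 25,-70 \right)} - L = \left(-21 + 25\right) - -2100 = 4 + 2100 = 2104$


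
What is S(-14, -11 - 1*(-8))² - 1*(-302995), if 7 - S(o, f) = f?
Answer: 303095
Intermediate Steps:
S(o, f) = 7 - f
S(-14, -11 - 1*(-8))² - 1*(-302995) = (7 - (-11 - 1*(-8)))² - 1*(-302995) = (7 - (-11 + 8))² + 302995 = (7 - 1*(-3))² + 302995 = (7 + 3)² + 302995 = 10² + 302995 = 100 + 302995 = 303095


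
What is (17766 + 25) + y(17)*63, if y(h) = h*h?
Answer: 35998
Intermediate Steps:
y(h) = h**2
(17766 + 25) + y(17)*63 = (17766 + 25) + 17**2*63 = 17791 + 289*63 = 17791 + 18207 = 35998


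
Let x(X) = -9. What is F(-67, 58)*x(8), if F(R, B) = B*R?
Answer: 34974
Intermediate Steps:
F(-67, 58)*x(8) = (58*(-67))*(-9) = -3886*(-9) = 34974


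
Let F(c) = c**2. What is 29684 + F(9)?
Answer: 29765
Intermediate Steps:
29684 + F(9) = 29684 + 9**2 = 29684 + 81 = 29765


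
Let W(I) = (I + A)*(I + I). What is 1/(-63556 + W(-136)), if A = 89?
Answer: -1/50772 ≈ -1.9696e-5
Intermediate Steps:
W(I) = 2*I*(89 + I) (W(I) = (I + 89)*(I + I) = (89 + I)*(2*I) = 2*I*(89 + I))
1/(-63556 + W(-136)) = 1/(-63556 + 2*(-136)*(89 - 136)) = 1/(-63556 + 2*(-136)*(-47)) = 1/(-63556 + 12784) = 1/(-50772) = -1/50772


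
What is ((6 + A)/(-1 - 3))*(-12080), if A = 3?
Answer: 27180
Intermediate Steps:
((6 + A)/(-1 - 3))*(-12080) = ((6 + 3)/(-1 - 3))*(-12080) = (9/(-4))*(-12080) = (9*(-¼))*(-12080) = -9/4*(-12080) = 27180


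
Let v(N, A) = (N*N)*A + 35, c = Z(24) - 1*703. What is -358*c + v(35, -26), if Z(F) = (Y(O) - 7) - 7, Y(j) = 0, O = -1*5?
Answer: 224871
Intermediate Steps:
O = -5
Z(F) = -14 (Z(F) = (0 - 7) - 7 = -7 - 7 = -14)
c = -717 (c = -14 - 1*703 = -14 - 703 = -717)
v(N, A) = 35 + A*N² (v(N, A) = N²*A + 35 = A*N² + 35 = 35 + A*N²)
-358*c + v(35, -26) = -358*(-717) + (35 - 26*35²) = 256686 + (35 - 26*1225) = 256686 + (35 - 31850) = 256686 - 31815 = 224871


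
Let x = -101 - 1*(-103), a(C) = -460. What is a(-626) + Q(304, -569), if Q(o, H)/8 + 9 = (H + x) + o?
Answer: -2636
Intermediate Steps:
x = 2 (x = -101 + 103 = 2)
Q(o, H) = -56 + 8*H + 8*o (Q(o, H) = -72 + 8*((H + 2) + o) = -72 + 8*((2 + H) + o) = -72 + 8*(2 + H + o) = -72 + (16 + 8*H + 8*o) = -56 + 8*H + 8*o)
a(-626) + Q(304, -569) = -460 + (-56 + 8*(-569) + 8*304) = -460 + (-56 - 4552 + 2432) = -460 - 2176 = -2636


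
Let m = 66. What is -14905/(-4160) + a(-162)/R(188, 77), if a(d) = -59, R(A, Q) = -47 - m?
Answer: 385941/94016 ≈ 4.1051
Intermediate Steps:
R(A, Q) = -113 (R(A, Q) = -47 - 1*66 = -47 - 66 = -113)
-14905/(-4160) + a(-162)/R(188, 77) = -14905/(-4160) - 59/(-113) = -14905*(-1/4160) - 59*(-1/113) = 2981/832 + 59/113 = 385941/94016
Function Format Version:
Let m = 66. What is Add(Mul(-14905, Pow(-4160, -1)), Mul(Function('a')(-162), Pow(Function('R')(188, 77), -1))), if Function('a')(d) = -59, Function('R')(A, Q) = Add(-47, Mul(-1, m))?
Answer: Rational(385941, 94016) ≈ 4.1051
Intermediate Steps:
Function('R')(A, Q) = -113 (Function('R')(A, Q) = Add(-47, Mul(-1, 66)) = Add(-47, -66) = -113)
Add(Mul(-14905, Pow(-4160, -1)), Mul(Function('a')(-162), Pow(Function('R')(188, 77), -1))) = Add(Mul(-14905, Pow(-4160, -1)), Mul(-59, Pow(-113, -1))) = Add(Mul(-14905, Rational(-1, 4160)), Mul(-59, Rational(-1, 113))) = Add(Rational(2981, 832), Rational(59, 113)) = Rational(385941, 94016)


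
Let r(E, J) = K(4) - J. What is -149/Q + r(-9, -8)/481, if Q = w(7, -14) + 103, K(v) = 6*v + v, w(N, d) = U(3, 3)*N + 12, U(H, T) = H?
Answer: -66773/65416 ≈ -1.0207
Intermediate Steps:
w(N, d) = 12 + 3*N (w(N, d) = 3*N + 12 = 12 + 3*N)
K(v) = 7*v
r(E, J) = 28 - J (r(E, J) = 7*4 - J = 28 - J)
Q = 136 (Q = (12 + 3*7) + 103 = (12 + 21) + 103 = 33 + 103 = 136)
-149/Q + r(-9, -8)/481 = -149/136 + (28 - 1*(-8))/481 = -149*1/136 + (28 + 8)*(1/481) = -149/136 + 36*(1/481) = -149/136 + 36/481 = -66773/65416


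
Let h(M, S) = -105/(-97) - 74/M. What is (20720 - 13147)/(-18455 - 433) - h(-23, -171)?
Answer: -198087947/42139128 ≈ -4.7008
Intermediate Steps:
h(M, S) = 105/97 - 74/M (h(M, S) = -105*(-1/97) - 74/M = 105/97 - 74/M)
(20720 - 13147)/(-18455 - 433) - h(-23, -171) = (20720 - 13147)/(-18455 - 433) - (105/97 - 74/(-23)) = 7573/(-18888) - (105/97 - 74*(-1/23)) = 7573*(-1/18888) - (105/97 + 74/23) = -7573/18888 - 1*9593/2231 = -7573/18888 - 9593/2231 = -198087947/42139128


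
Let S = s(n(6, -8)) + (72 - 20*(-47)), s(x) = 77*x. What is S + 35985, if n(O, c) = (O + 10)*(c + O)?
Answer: 34533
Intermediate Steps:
n(O, c) = (10 + O)*(O + c)
S = -1452 (S = 77*(6² + 10*6 + 10*(-8) + 6*(-8)) + (72 - 20*(-47)) = 77*(36 + 60 - 80 - 48) + (72 + 940) = 77*(-32) + 1012 = -2464 + 1012 = -1452)
S + 35985 = -1452 + 35985 = 34533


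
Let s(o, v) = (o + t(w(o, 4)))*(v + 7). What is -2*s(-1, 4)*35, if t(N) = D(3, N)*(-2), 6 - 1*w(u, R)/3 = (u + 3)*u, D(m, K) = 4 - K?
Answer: -30030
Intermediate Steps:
w(u, R) = 18 - 3*u*(3 + u) (w(u, R) = 18 - 3*(u + 3)*u = 18 - 3*(3 + u)*u = 18 - 3*u*(3 + u))
t(N) = -8 + 2*N (t(N) = (4 - N)*(-2) = -8 + 2*N)
s(o, v) = (7 + v)*(28 - 17*o - 6*o²) (s(o, v) = (o + (-8 + 2*(18 - 9*o - 3*o²)))*(v + 7) = (o + (-8 + (36 - 18*o - 6*o²)))*(7 + v) = (o + (28 - 18*o - 6*o²))*(7 + v) = (28 - 17*o - 6*o²)*(7 + v) = (7 + v)*(28 - 17*o - 6*o²))
-2*s(-1, 4)*35 = -2*(196 - 119*(-1) - 42*(-1)² + 28*4 - 17*(-1)*4 - 6*4*(-1)²)*35 = -2*(196 + 119 - 42*1 + 112 + 68 - 6*4*1)*35 = -2*(196 + 119 - 42 + 112 + 68 - 24)*35 = -2*429*35 = -858*35 = -30030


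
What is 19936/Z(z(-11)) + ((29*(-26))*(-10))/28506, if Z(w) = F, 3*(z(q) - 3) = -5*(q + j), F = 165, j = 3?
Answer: 94923286/783915 ≈ 121.09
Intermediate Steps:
z(q) = -2 - 5*q/3 (z(q) = 3 + (-5*(q + 3))/3 = 3 + (-5*(3 + q))/3 = 3 + (-15 - 5*q)/3 = 3 + (-5 - 5*q/3) = -2 - 5*q/3)
Z(w) = 165
19936/Z(z(-11)) + ((29*(-26))*(-10))/28506 = 19936/165 + ((29*(-26))*(-10))/28506 = 19936*(1/165) - 754*(-10)*(1/28506) = 19936/165 + 7540*(1/28506) = 19936/165 + 3770/14253 = 94923286/783915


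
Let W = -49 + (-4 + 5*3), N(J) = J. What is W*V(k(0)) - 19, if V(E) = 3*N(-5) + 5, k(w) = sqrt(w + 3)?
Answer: 361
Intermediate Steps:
k(w) = sqrt(3 + w)
V(E) = -10 (V(E) = 3*(-5) + 5 = -15 + 5 = -10)
W = -38 (W = -49 + (-4 + 15) = -49 + 11 = -38)
W*V(k(0)) - 19 = -38*(-10) - 19 = 380 - 19 = 361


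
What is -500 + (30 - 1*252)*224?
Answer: -50228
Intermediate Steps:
-500 + (30 - 1*252)*224 = -500 + (30 - 252)*224 = -500 - 222*224 = -500 - 49728 = -50228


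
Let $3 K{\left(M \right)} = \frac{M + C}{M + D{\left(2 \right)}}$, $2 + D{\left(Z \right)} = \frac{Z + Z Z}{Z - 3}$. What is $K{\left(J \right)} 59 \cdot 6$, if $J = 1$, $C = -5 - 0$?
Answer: $\frac{472}{7} \approx 67.429$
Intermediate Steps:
$C = -5$ ($C = -5 + 0 = -5$)
$D{\left(Z \right)} = -2 + \frac{Z + Z^{2}}{-3 + Z}$ ($D{\left(Z \right)} = -2 + \frac{Z + Z Z}{Z - 3} = -2 + \frac{Z + Z^{2}}{-3 + Z}$)
$K{\left(M \right)} = \frac{-5 + M}{3 \left(-8 + M\right)}$ ($K{\left(M \right)} = \frac{\left(M - 5\right) \frac{1}{M + \frac{6 + 2^{2} - 2}{-3 + 2}}}{3} = \frac{\left(-5 + M\right) \frac{1}{M + \frac{6 + 4 - 2}{-1}}}{3} = \frac{\left(-5 + M\right) \frac{1}{M - 8}}{3} = \frac{\left(-5 + M\right) \frac{1}{-8 + M}}{3} = \frac{\frac{1}{-8 + M} \left(-5 + M\right)}{3} = \frac{-5 + M}{3 \left(-8 + M\right)}$)
$K{\left(J \right)} 59 \cdot 6 = \frac{-5 + 1}{3 \left(-8 + 1\right)} 59 \cdot 6 = \frac{1}{3} \frac{1}{-7} \left(-4\right) 354 = \frac{1}{3} \left(- \frac{1}{7}\right) \left(-4\right) 354 = \frac{4}{21} \cdot 354 = \frac{472}{7}$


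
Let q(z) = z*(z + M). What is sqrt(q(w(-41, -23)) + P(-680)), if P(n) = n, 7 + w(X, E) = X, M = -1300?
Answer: 2*sqrt(16006) ≈ 253.03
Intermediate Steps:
w(X, E) = -7 + X
q(z) = z*(-1300 + z) (q(z) = z*(z - 1300) = z*(-1300 + z))
sqrt(q(w(-41, -23)) + P(-680)) = sqrt((-7 - 41)*(-1300 + (-7 - 41)) - 680) = sqrt(-48*(-1300 - 48) - 680) = sqrt(-48*(-1348) - 680) = sqrt(64704 - 680) = sqrt(64024) = 2*sqrt(16006)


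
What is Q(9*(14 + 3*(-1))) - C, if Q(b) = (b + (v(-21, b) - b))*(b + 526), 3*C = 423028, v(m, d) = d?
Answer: -237403/3 ≈ -79134.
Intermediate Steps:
C = 423028/3 (C = (⅓)*423028 = 423028/3 ≈ 1.4101e+5)
Q(b) = b*(526 + b) (Q(b) = (b + (b - b))*(b + 526) = (b + 0)*(526 + b) = b*(526 + b))
Q(9*(14 + 3*(-1))) - C = (9*(14 + 3*(-1)))*(526 + 9*(14 + 3*(-1))) - 1*423028/3 = (9*(14 - 3))*(526 + 9*(14 - 3)) - 423028/3 = (9*11)*(526 + 9*11) - 423028/3 = 99*(526 + 99) - 423028/3 = 99*625 - 423028/3 = 61875 - 423028/3 = -237403/3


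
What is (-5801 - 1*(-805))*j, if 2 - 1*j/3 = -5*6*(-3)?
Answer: 1318944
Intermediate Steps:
j = -264 (j = 6 - 3*(-5*6)*(-3) = 6 - (-90)*(-3) = 6 - 3*90 = 6 - 270 = -264)
(-5801 - 1*(-805))*j = (-5801 - 1*(-805))*(-264) = (-5801 + 805)*(-264) = -4996*(-264) = 1318944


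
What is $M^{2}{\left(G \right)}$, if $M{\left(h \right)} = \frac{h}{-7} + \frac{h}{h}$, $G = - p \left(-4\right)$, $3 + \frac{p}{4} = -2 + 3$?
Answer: $\frac{1521}{49} \approx 31.041$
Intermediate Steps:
$p = -8$ ($p = -12 + 4 \left(-2 + 3\right) = -12 + 4 \cdot 1 = -12 + 4 = -8$)
$G = -32$ ($G = \left(-1\right) \left(-8\right) \left(-4\right) = 8 \left(-4\right) = -32$)
$M{\left(h \right)} = 1 - \frac{h}{7}$ ($M{\left(h \right)} = h \left(- \frac{1}{7}\right) + 1 = - \frac{h}{7} + 1 = 1 - \frac{h}{7}$)
$M^{2}{\left(G \right)} = \left(1 - - \frac{32}{7}\right)^{2} = \left(1 + \frac{32}{7}\right)^{2} = \left(\frac{39}{7}\right)^{2} = \frac{1521}{49}$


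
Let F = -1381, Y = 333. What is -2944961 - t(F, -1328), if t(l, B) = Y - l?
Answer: -2946675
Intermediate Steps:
t(l, B) = 333 - l
-2944961 - t(F, -1328) = -2944961 - (333 - 1*(-1381)) = -2944961 - (333 + 1381) = -2944961 - 1*1714 = -2944961 - 1714 = -2946675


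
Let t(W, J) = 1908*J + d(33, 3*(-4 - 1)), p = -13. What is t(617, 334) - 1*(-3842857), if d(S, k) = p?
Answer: 4480116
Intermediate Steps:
d(S, k) = -13
t(W, J) = -13 + 1908*J (t(W, J) = 1908*J - 13 = -13 + 1908*J)
t(617, 334) - 1*(-3842857) = (-13 + 1908*334) - 1*(-3842857) = (-13 + 637272) + 3842857 = 637259 + 3842857 = 4480116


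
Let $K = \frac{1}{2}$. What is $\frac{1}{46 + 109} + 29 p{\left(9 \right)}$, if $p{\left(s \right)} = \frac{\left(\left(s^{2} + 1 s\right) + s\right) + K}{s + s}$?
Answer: $\frac{894541}{5580} \approx 160.31$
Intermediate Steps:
$K = \frac{1}{2} \approx 0.5$
$p{\left(s \right)} = \frac{\frac{1}{2} + s^{2} + 2 s}{2 s}$ ($p{\left(s \right)} = \frac{\left(\left(s^{2} + 1 s\right) + s\right) + \frac{1}{2}}{s + s} = \frac{\left(\left(s^{2} + s\right) + s\right) + \frac{1}{2}}{2 s} = \left(\left(\left(s + s^{2}\right) + s\right) + \frac{1}{2}\right) \frac{1}{2 s} = \left(\left(s^{2} + 2 s\right) + \frac{1}{2}\right) \frac{1}{2 s} = \left(\frac{1}{2} + s^{2} + 2 s\right) \frac{1}{2 s} = \frac{\frac{1}{2} + s^{2} + 2 s}{2 s}$)
$\frac{1}{46 + 109} + 29 p{\left(9 \right)} = \frac{1}{46 + 109} + 29 \left(1 + \frac{1}{2} \cdot 9 + \frac{1}{4 \cdot 9}\right) = \frac{1}{155} + 29 \left(1 + \frac{9}{2} + \frac{1}{4} \cdot \frac{1}{9}\right) = \frac{1}{155} + 29 \left(1 + \frac{9}{2} + \frac{1}{36}\right) = \frac{1}{155} + 29 \cdot \frac{199}{36} = \frac{1}{155} + \frac{5771}{36} = \frac{894541}{5580}$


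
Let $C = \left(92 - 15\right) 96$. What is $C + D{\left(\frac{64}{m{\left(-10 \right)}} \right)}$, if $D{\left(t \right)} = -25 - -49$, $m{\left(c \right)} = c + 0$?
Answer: $7416$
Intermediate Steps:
$m{\left(c \right)} = c$
$C = 7392$ ($C = 77 \cdot 96 = 7392$)
$D{\left(t \right)} = 24$ ($D{\left(t \right)} = -25 + 49 = 24$)
$C + D{\left(\frac{64}{m{\left(-10 \right)}} \right)} = 7392 + 24 = 7416$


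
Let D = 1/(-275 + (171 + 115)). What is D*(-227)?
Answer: -227/11 ≈ -20.636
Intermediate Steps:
D = 1/11 (D = 1/(-275 + 286) = 1/11 ≈ 0.090909)
D*(-227) = (1/11)*(-227) = -227/11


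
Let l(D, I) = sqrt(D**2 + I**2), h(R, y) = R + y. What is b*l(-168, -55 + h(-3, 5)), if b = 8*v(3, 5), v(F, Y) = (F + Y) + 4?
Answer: 96*sqrt(31033) ≈ 16912.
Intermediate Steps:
v(F, Y) = 4 + F + Y
b = 96 (b = 8*(4 + 3 + 5) = 8*12 = 96)
b*l(-168, -55 + h(-3, 5)) = 96*sqrt((-168)**2 + (-55 + (-3 + 5))**2) = 96*sqrt(28224 + (-55 + 2)**2) = 96*sqrt(28224 + (-53)**2) = 96*sqrt(28224 + 2809) = 96*sqrt(31033)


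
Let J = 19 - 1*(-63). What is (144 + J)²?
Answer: 51076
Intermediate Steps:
J = 82 (J = 19 + 63 = 82)
(144 + J)² = (144 + 82)² = 226² = 51076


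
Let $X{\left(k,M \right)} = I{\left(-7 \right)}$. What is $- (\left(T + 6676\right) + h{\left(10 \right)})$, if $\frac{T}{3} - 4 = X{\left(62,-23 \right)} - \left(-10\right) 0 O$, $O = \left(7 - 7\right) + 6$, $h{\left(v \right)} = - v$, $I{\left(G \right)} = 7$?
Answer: $-6699$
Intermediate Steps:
$O = 6$ ($O = 0 + 6 = 6$)
$X{\left(k,M \right)} = 7$
$T = 33$ ($T = 12 + 3 \left(7 - \left(-10\right) 0 \cdot 6\right) = 12 + 3 \left(7 - 0 \cdot 6\right) = 12 + 3 \left(7 - 0\right) = 12 + 3 \left(7 + 0\right) = 12 + 3 \cdot 7 = 12 + 21 = 33$)
$- (\left(T + 6676\right) + h{\left(10 \right)}) = - (\left(33 + 6676\right) - 10) = - (6709 - 10) = \left(-1\right) 6699 = -6699$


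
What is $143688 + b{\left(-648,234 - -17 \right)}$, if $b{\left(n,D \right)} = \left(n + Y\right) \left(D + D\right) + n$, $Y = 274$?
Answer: $-44708$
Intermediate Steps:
$b{\left(n,D \right)} = n + 2 D \left(274 + n\right)$ ($b{\left(n,D \right)} = \left(n + 274\right) \left(D + D\right) + n = \left(274 + n\right) 2 D + n = 2 D \left(274 + n\right) + n = n + 2 D \left(274 + n\right)$)
$143688 + b{\left(-648,234 - -17 \right)} = 143688 + \left(-648 + 548 \left(234 - -17\right) + 2 \left(234 - -17\right) \left(-648\right)\right) = 143688 + \left(-648 + 548 \left(234 + 17\right) + 2 \left(234 + 17\right) \left(-648\right)\right) = 143688 + \left(-648 + 548 \cdot 251 + 2 \cdot 251 \left(-648\right)\right) = 143688 - 188396 = -44708$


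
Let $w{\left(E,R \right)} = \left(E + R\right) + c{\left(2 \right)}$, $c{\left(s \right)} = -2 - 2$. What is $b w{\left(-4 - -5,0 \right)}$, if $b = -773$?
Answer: $2319$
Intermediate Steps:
$c{\left(s \right)} = -4$ ($c{\left(s \right)} = -2 - 2 = -4$)
$w{\left(E,R \right)} = -4 + E + R$ ($w{\left(E,R \right)} = \left(E + R\right) - 4 = -4 + E + R$)
$b w{\left(-4 - -5,0 \right)} = - 773 \left(-4 - -1 + 0\right) = - 773 \left(-4 + \left(-4 + 5\right) + 0\right) = - 773 \left(-4 + 1 + 0\right) = \left(-773\right) \left(-3\right) = 2319$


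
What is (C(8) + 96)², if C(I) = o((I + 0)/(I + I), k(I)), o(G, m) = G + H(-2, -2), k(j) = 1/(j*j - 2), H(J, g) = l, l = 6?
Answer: 42025/4 ≈ 10506.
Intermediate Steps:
H(J, g) = 6
k(j) = 1/(-2 + j²) (k(j) = 1/(j² - 2) = 1/(-2 + j²))
o(G, m) = 6 + G (o(G, m) = G + 6 = 6 + G)
C(I) = 13/2 (C(I) = 6 + (I + 0)/(I + I) = 6 + I/((2*I)) = 6 + I*(1/(2*I)) = 6 + ½ = 13/2)
(C(8) + 96)² = (13/2 + 96)² = (205/2)² = 42025/4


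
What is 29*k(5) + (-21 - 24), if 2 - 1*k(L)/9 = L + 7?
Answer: -2655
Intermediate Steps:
k(L) = -45 - 9*L (k(L) = 18 - 9*(L + 7) = 18 - 9*(7 + L) = 18 + (-63 - 9*L) = -45 - 9*L)
29*k(5) + (-21 - 24) = 29*(-45 - 9*5) + (-21 - 24) = 29*(-45 - 45) - 45 = 29*(-90) - 45 = -2610 - 45 = -2655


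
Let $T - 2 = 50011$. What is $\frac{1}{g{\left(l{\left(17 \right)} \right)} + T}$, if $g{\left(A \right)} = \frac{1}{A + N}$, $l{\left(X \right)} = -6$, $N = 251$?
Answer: $\frac{245}{12253186} \approx 1.9995 \cdot 10^{-5}$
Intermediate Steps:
$T = 50013$ ($T = 2 + 50011 = 50013$)
$g{\left(A \right)} = \frac{1}{251 + A}$ ($g{\left(A \right)} = \frac{1}{A + 251} = \frac{1}{251 + A}$)
$\frac{1}{g{\left(l{\left(17 \right)} \right)} + T} = \frac{1}{\frac{1}{251 - 6} + 50013} = \frac{1}{\frac{1}{245} + 50013} = \frac{1}{\frac{12253186}{245}} = \frac{245}{12253186}$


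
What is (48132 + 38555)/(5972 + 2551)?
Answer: 86687/8523 ≈ 10.171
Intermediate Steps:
(48132 + 38555)/(5972 + 2551) = 86687/8523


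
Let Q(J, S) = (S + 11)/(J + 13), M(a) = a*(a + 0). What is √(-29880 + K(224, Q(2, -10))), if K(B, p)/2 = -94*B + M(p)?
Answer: I*√16198198/15 ≈ 268.31*I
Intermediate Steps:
M(a) = a² (M(a) = a*a = a²)
Q(J, S) = (11 + S)/(13 + J)
K(B, p) = -188*B + 2*p² (K(B, p) = 2*(-94*B + p²) = 2*(p² - 94*B) = -188*B + 2*p²)
√(-29880 + K(224, Q(2, -10))) = √(-29880 + (-188*224 + 2*((11 - 10)/(13 + 2))²)) = √(-29880 + (-42112 + 2*(1/15)²)) = √(-29880 + (-42112 + 2*(1/225))) = √(-29880 + (-42112 + 2/225)) = √(-29880 - 9475198/225) = √(-16198198/225) = I*√16198198/15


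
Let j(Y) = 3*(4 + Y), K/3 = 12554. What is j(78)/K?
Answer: 41/6277 ≈ 0.0065318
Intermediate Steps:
K = 37662 (K = 3*12554 = 37662)
j(Y) = 12 + 3*Y
j(78)/K = (12 + 3*78)/37662 = (12 + 234)*(1/37662) = 246*(1/37662) = 41/6277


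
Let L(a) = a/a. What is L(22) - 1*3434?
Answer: -3433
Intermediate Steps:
L(a) = 1
L(22) - 1*3434 = 1 - 1*3434 = 1 - 3434 = -3433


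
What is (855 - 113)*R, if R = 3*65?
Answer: 144690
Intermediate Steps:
R = 195
(855 - 113)*R = (855 - 113)*195 = 742*195 = 144690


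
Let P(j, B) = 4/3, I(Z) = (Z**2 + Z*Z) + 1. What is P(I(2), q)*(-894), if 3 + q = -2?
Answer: -1192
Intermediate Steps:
q = -5 (q = -3 - 2 = -5)
I(Z) = 1 + 2*Z**2 (I(Z) = (Z**2 + Z**2) + 1 = 2*Z**2 + 1 = 1 + 2*Z**2)
P(j, B) = 4/3 (P(j, B) = 4*(1/3) = 4/3)
P(I(2), q)*(-894) = (4/3)*(-894) = -1192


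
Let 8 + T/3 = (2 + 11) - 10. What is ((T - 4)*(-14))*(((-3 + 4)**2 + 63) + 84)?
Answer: 39368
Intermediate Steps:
T = -15 (T = -24 + 3*((2 + 11) - 10) = -24 + 3*(13 - 10) = -24 + 3*3 = -24 + 9 = -15)
((T - 4)*(-14))*(((-3 + 4)**2 + 63) + 84) = ((-15 - 4)*(-14))*(((-3 + 4)**2 + 63) + 84) = (-19*(-14))*((1**2 + 63) + 84) = 266*((1 + 63) + 84) = 266*(64 + 84) = 266*148 = 39368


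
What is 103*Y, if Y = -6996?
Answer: -720588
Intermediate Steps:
103*Y = 103*(-6996) = -720588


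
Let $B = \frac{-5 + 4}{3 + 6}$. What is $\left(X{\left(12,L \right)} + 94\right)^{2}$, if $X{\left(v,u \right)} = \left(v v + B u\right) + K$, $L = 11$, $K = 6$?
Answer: $\frac{4774225}{81} \approx 58941.0$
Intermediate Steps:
$B = - \frac{1}{9} \approx -0.11111$
$X{\left(v,u \right)} = 6 + v^{2} - \frac{u}{9}$ ($X{\left(v,u \right)} = \left(v v - \frac{u}{9}\right) + 6 = \left(v^{2} - \frac{u}{9}\right) + 6 = 6 + v^{2} - \frac{u}{9}$)
$\left(X{\left(12,L \right)} + 94\right)^{2} = \left(\left(6 + 12^{2} - \frac{11}{9}\right) + 94\right)^{2} = \left(\left(6 + 144 - \frac{11}{9}\right) + 94\right)^{2} = \left(\frac{1339}{9} + 94\right)^{2} = \left(\frac{2185}{9}\right)^{2} = \frac{4774225}{81}$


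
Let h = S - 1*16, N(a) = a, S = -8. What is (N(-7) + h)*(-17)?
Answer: 527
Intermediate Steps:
h = -24 (h = -8 - 1*16 = -8 - 16 = -24)
(N(-7) + h)*(-17) = (-7 - 24)*(-17) = -31*(-17) = 527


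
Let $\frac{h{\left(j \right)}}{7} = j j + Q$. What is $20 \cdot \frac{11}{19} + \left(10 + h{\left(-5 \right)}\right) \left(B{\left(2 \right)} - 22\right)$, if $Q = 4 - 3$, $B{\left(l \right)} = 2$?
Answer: $- \frac{72740}{19} \approx -3828.4$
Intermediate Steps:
$Q = 1$ ($Q = 4 - 3 = 1$)
$h{\left(j \right)} = 7 + 7 j^{2}$ ($h{\left(j \right)} = 7 \left(j j + 1\right) = 7 \left(j^{2} + 1\right) = 7 \left(1 + j^{2}\right) = 7 + 7 j^{2}$)
$20 \cdot \frac{11}{19} + \left(10 + h{\left(-5 \right)}\right) \left(B{\left(2 \right)} - 22\right) = 20 \cdot \frac{11}{19} + \left(10 + \left(7 + 7 \left(-5\right)^{2}\right)\right) \left(2 - 22\right) = 20 \cdot 11 \cdot \frac{1}{19} + \left(10 + \left(7 + 7 \cdot 25\right)\right) \left(-20\right) = 20 \cdot \frac{11}{19} + \left(10 + \left(7 + 175\right)\right) \left(-20\right) = \frac{220}{19} + \left(10 + 182\right) \left(-20\right) = \frac{220}{19} + 192 \left(-20\right) = \frac{220}{19} - 3840 = - \frac{72740}{19}$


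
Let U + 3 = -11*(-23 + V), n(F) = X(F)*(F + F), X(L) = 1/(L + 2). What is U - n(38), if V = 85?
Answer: -6869/10 ≈ -686.90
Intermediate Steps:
X(L) = 1/(2 + L)
n(F) = 2*F/(2 + F) (n(F) = (F + F)/(2 + F) = (2*F)/(2 + F) = 2*F/(2 + F))
U = -685 (U = -3 - 11*(-23 + 85) = -3 - 11*62 = -3 - 682 = -685)
U - n(38) = -685 - 2*38/(2 + 38) = -685 - 2*38/40 = -685 - 1*19/10 = -685 - 19/10 = -6869/10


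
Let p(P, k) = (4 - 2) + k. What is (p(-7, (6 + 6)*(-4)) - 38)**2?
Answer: 7056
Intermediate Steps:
p(P, k) = 2 + k
(p(-7, (6 + 6)*(-4)) - 38)**2 = ((2 + (6 + 6)*(-4)) - 38)**2 = ((2 + 12*(-4)) - 38)**2 = ((2 - 48) - 38)**2 = (-46 - 38)**2 = (-84)**2 = 7056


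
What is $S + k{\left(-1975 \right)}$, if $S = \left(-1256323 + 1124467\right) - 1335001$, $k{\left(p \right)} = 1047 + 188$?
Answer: $-1465622$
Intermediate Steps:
$k{\left(p \right)} = 1235$
$S = -1466857$ ($S = -131856 - 1335001 = -1466857$)
$S + k{\left(-1975 \right)} = -1466857 + 1235 = -1465622$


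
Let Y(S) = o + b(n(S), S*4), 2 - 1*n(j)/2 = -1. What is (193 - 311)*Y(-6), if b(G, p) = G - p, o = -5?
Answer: -2950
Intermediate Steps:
n(j) = 6 (n(j) = 4 - 2*(-1) = 4 + 2 = 6)
Y(S) = 1 - 4*S (Y(S) = -5 + (6 - S*4) = -5 + (6 - 4*S) = 1 - 4*S)
(193 - 311)*Y(-6) = (193 - 311)*(1 - 4*(-6)) = -118*(1 + 24) = -118*25 = -2950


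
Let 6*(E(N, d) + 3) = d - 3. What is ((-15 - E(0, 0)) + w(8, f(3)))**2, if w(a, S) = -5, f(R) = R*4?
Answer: 1089/4 ≈ 272.25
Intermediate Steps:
f(R) = 4*R
E(N, d) = -7/2 + d/6 (E(N, d) = -3 + (d - 3)/6 = -3 + (-3 + d)/6 = -3 + (-1/2 + d/6) = -7/2 + d/6)
((-15 - E(0, 0)) + w(8, f(3)))**2 = ((-15 - (-7/2 + (1/6)*0)) - 5)**2 = ((-15 - (-7/2 + 0)) - 5)**2 = ((-15 - 1*(-7/2)) - 5)**2 = ((-15 + 7/2) - 5)**2 = (-23/2 - 5)**2 = (-33/2)**2 = 1089/4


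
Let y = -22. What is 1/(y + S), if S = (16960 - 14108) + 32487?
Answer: 1/35317 ≈ 2.8315e-5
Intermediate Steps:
S = 35339 (S = 2852 + 32487 = 35339)
1/(y + S) = 1/(-22 + 35339) = 1/35317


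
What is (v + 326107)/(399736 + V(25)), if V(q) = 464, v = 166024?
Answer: 21397/17400 ≈ 1.2297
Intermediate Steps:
(v + 326107)/(399736 + V(25)) = (166024 + 326107)/(399736 + 464) = 492131/400200 = 492131*(1/400200) = 21397/17400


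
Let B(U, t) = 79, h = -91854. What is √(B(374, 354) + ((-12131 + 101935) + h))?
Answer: 3*I*√219 ≈ 44.396*I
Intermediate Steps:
√(B(374, 354) + ((-12131 + 101935) + h)) = √(79 + ((-12131 + 101935) - 91854)) = √(79 + (89804 - 91854)) = √(79 - 2050) = √(-1971) = 3*I*√219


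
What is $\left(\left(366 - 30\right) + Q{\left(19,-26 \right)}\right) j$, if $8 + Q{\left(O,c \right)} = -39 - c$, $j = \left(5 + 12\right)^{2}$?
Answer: $91035$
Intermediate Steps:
$j = 289$ ($j = 17^{2} = 289$)
$Q{\left(O,c \right)} = -47 - c$ ($Q{\left(O,c \right)} = -8 - \left(39 + c\right) = -47 - c$)
$\left(\left(366 - 30\right) + Q{\left(19,-26 \right)}\right) j = \left(\left(366 - 30\right) - 21\right) 289 = \left(\left(366 - 30\right) + \left(-47 + 26\right)\right) 289 = \left(336 - 21\right) 289 = 315 \cdot 289 = 91035$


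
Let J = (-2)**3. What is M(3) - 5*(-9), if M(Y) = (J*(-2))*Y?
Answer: 93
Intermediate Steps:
J = -8
M(Y) = 16*Y (M(Y) = (-8*(-2))*Y = 16*Y)
M(3) - 5*(-9) = 16*3 - 5*(-9) = 48 + 45 = 93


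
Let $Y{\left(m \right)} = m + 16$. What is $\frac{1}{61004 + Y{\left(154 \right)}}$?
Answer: $\frac{1}{61174} \approx 1.6347 \cdot 10^{-5}$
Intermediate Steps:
$Y{\left(m \right)} = 16 + m$
$\frac{1}{61004 + Y{\left(154 \right)}} = \frac{1}{61004 + \left(16 + 154\right)} = \frac{1}{61004 + 170} = \frac{1}{61174}$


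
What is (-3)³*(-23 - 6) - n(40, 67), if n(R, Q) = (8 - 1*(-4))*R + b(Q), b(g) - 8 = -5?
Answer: 300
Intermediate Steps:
b(g) = 3 (b(g) = 8 - 5 = 3)
n(R, Q) = 3 + 12*R (n(R, Q) = (8 - 1*(-4))*R + 3 = (8 + 4)*R + 3 = 12*R + 3 = 3 + 12*R)
(-3)³*(-23 - 6) - n(40, 67) = (-3)³*(-23 - 6) - (3 + 12*40) = -27*(-29) - (3 + 480) = 783 - 1*483 = 783 - 483 = 300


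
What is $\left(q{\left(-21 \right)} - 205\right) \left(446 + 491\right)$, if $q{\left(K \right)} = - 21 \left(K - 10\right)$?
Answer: $417902$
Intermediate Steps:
$q{\left(K \right)} = 210 - 21 K$ ($q{\left(K \right)} = - 21 \left(-10 + K\right) = 210 - 21 K$)
$\left(q{\left(-21 \right)} - 205\right) \left(446 + 491\right) = \left(\left(210 - -441\right) - 205\right) \left(446 + 491\right) = \left(\left(210 + 441\right) - 205\right) 937 = \left(651 - 205\right) 937 = 446 \cdot 937 = 417902$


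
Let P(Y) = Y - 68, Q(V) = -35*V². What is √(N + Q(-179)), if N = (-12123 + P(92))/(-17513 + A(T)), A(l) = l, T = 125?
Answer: I*√1046473149547/966 ≈ 1059.0*I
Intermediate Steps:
P(Y) = -68 + Y
N = 4033/5796 (N = (-12123 + (-68 + 92))/(-17513 + 125) = (-12123 + 24)/(-17388) = -12099*(-1/17388) = 4033/5796 ≈ 0.69582)
√(N + Q(-179)) = √(4033/5796 - 35*(-179)²) = √(4033/5796 - 35*32041) = √(4033/5796 - 1121435) = √(-6499833227/5796) = I*√1046473149547/966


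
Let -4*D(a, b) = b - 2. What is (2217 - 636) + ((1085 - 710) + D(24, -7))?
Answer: 7833/4 ≈ 1958.3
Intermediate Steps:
D(a, b) = ½ - b/4 (D(a, b) = -(b - 2)/4 = -(-2 + b)/4 = ½ - b/4)
(2217 - 636) + ((1085 - 710) + D(24, -7)) = (2217 - 636) + ((1085 - 710) + (½ - ¼*(-7))) = 1581 + (375 + (½ + 7/4)) = 1581 + (375 + 9/4) = 1581 + 1509/4 = 7833/4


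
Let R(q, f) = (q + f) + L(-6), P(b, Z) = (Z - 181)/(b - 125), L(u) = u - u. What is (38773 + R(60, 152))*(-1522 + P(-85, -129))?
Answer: -414943345/7 ≈ -5.9278e+7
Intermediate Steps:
L(u) = 0
P(b, Z) = (-181 + Z)/(-125 + b)
R(q, f) = f + q (R(q, f) = (q + f) + 0 = (f + q) + 0 = f + q)
(38773 + R(60, 152))*(-1522 + P(-85, -129)) = (38773 + (152 + 60))*(-1522 + (-181 - 129)/(-125 - 85)) = (38773 + 212)*(-1522 - 310/(-210)) = 38985*(-1522 - 1/210*(-310)) = 38985*(-1522 + 31/21) = 38985*(-31931/21) = -414943345/7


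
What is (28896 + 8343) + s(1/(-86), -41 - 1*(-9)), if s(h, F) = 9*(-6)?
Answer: 37185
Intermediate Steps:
s(h, F) = -54
(28896 + 8343) + s(1/(-86), -41 - 1*(-9)) = (28896 + 8343) - 54 = 37239 - 54 = 37185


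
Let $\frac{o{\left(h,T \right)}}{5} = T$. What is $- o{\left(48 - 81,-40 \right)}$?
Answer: $200$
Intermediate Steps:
$o{\left(h,T \right)} = 5 T$
$- o{\left(48 - 81,-40 \right)} = - 5 \left(-40\right) = \left(-1\right) \left(-200\right) = 200$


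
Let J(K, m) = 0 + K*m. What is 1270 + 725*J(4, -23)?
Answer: -65430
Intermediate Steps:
J(K, m) = K*m
1270 + 725*J(4, -23) = 1270 + 725*(4*(-23)) = 1270 + 725*(-92) = 1270 - 66700 = -65430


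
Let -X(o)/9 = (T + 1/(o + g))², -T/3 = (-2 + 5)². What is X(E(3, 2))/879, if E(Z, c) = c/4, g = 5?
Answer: -261075/35453 ≈ -7.3640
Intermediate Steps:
E(Z, c) = c/4 (E(Z, c) = c*(¼) = c/4)
T = -27 (T = -3*(-2 + 5)² = -3*3² = -3*9 = -27)
X(o) = -9*(-27 + 1/(5 + o))² (X(o) = -9*(-27 + 1/(o + 5))² = -9*(-27 + 1/(5 + o))²)
X(E(3, 2))/879 = (-9*(134 + 27*((¼)*2))²/(5 + (¼)*2)²)/879 = (-9*(134 + 27*(½))²/(5 + ½)²)/879 = (-9*(134 + 27/2)²/(11/2)²)/879 = (-9*4/121*(295/2)²)/879 = (-9*4/121*87025/4)/879 = (1/879)*(-783225/121) = -261075/35453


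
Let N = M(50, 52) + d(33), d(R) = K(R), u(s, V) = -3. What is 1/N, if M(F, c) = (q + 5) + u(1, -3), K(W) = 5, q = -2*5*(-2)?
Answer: 1/27 ≈ 0.037037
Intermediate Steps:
q = 20 (q = -10*(-2) = 20)
d(R) = 5
M(F, c) = 22 (M(F, c) = (20 + 5) - 3 = 25 - 3 = 22)
N = 27 (N = 22 + 5 = 27)
1/N = 1/27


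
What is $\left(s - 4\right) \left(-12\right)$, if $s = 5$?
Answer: $-12$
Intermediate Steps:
$\left(s - 4\right) \left(-12\right) = \left(5 - 4\right) \left(-12\right) = 1 \left(-12\right) = -12$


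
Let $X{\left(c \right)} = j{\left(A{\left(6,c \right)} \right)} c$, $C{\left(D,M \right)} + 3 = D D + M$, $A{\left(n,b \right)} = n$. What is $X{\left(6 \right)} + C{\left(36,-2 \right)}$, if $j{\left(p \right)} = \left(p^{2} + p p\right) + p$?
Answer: $1759$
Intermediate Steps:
$C{\left(D,M \right)} = -3 + M + D^{2}$ ($C{\left(D,M \right)} = -3 + \left(D D + M\right) = -3 + \left(D^{2} + M\right) = -3 + \left(M + D^{2}\right) = -3 + M + D^{2}$)
$j{\left(p \right)} = p + 2 p^{2}$ ($j{\left(p \right)} = \left(p^{2} + p^{2}\right) + p = 2 p^{2} + p = p + 2 p^{2}$)
$X{\left(c \right)} = 78 c$ ($X{\left(c \right)} = 6 \left(1 + 2 \cdot 6\right) c = 6 \left(1 + 12\right) c = 6 \cdot 13 c = 78 c$)
$X{\left(6 \right)} + C{\left(36,-2 \right)} = 78 \cdot 6 - \left(5 - 1296\right) = 468 - -1291 = 468 + 1291 = 1759$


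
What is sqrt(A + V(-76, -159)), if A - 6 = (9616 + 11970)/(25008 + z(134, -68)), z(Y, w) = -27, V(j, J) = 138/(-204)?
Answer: sqrt(4463767206690)/849354 ≈ 2.4875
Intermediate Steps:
V(j, J) = -23/34 (V(j, J) = 138*(-1/204) = -23/34)
A = 171472/24981 (A = 6 + (9616 + 11970)/(25008 - 27) = 6 + 21586/24981 = 171472/24981 ≈ 6.8641)
sqrt(A + V(-76, -159)) = sqrt(171472/24981 - 23/34) = sqrt(5255485/849354) = sqrt(4463767206690)/849354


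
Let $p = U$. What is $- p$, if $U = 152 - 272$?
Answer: $120$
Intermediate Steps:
$U = -120$
$p = -120$
$- p = \left(-1\right) \left(-120\right) = 120$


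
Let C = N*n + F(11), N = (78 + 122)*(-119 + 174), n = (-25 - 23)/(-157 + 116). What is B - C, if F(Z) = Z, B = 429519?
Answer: 17081828/41 ≈ 4.1663e+5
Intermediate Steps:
n = 48/41 (n = -48/(-41) = -48*(-1/41) = 48/41 ≈ 1.1707)
N = 11000 (N = 200*55 = 11000)
C = 528451/41 (C = 11000*(48/41) + 11 = 528000/41 + 11 = 528451/41 ≈ 12889.)
B - C = 429519 - 1*528451/41 = 429519 - 528451/41 = 17081828/41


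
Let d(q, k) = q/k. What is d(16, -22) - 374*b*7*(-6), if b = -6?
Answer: -1036736/11 ≈ -94249.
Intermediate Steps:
d(16, -22) - 374*b*7*(-6) = 16/(-22) - 374*(-6*7)*(-6) = 16*(-1/22) - (-15708)*(-6) = -8/11 - 374*252 = -8/11 - 94248 = -1036736/11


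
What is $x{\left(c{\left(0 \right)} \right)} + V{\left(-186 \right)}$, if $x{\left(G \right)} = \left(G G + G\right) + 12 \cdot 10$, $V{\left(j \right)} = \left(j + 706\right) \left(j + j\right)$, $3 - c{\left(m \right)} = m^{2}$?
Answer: $-193308$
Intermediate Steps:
$c{\left(m \right)} = 3 - m^{2}$
$V{\left(j \right)} = 2 j \left(706 + j\right)$ ($V{\left(j \right)} = \left(706 + j\right) 2 j = 2 j \left(706 + j\right)$)
$x{\left(G \right)} = 120 + G + G^{2}$ ($x{\left(G \right)} = \left(G^{2} + G\right) + 120 = \left(G + G^{2}\right) + 120 = 120 + G + G^{2}$)
$x{\left(c{\left(0 \right)} \right)} + V{\left(-186 \right)} = \left(120 + \left(3 - 0^{2}\right) + \left(3 - 0^{2}\right)^{2}\right) + 2 \left(-186\right) \left(706 - 186\right) = \left(120 + \left(3 - 0\right) + \left(3 - 0\right)^{2}\right) + 2 \left(-186\right) 520 = \left(120 + \left(3 + 0\right) + \left(3 + 0\right)^{2}\right) - 193440 = \left(120 + 3 + 3^{2}\right) - 193440 = \left(120 + 3 + 9\right) - 193440 = 132 - 193440 = -193308$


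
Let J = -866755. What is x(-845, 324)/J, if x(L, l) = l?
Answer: -324/866755 ≈ -0.00037381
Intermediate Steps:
x(-845, 324)/J = 324/(-866755) = 324*(-1/866755) = -324/866755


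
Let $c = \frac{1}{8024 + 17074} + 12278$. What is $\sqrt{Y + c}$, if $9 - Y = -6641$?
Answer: $\frac{\sqrt{11922929009610}}{25098} \approx 137.58$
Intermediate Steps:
$c = \frac{308153245}{25098}$ ($c = \frac{1}{25098} + 12278 = \frac{308153245}{25098} \approx 12278.0$)
$Y = 6650$ ($Y = 9 - -6641 = 9 + 6641 = 6650$)
$\sqrt{Y + c} = \sqrt{6650 + \frac{308153245}{25098}} = \sqrt{\frac{475054945}{25098}} = \frac{\sqrt{11922929009610}}{25098}$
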